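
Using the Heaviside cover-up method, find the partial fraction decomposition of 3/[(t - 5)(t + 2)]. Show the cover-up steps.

Cover (t - 5): set t=5, get A = 3/(5 + 2) = 3/7. Cover (t + 2): set t=-2, get B = 3/(-2 - 5) = -3/7.
Result: (3/7)/(t - 5) - (3/7)/(t + 2)


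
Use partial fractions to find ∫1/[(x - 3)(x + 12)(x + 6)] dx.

Cover-up: α = 1/135, β = 1/90, γ = -1/54. Decomposition: (1/135)/(x - 3) + (1/90)/(x + 12) - (1/54)/(x + 6). Integrate each term: (1/135) ln|(x - 3)| + (1/90) ln|(x + 12)| - (1/54) ln|(x + 6)| + C


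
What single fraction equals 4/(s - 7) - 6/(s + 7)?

Common denominator (s - 7)(s + 7). Numerator: 4(s + 7) - 6(s - 7) = (4s + 28) - (6s - 42) = -2s + 70
Result: (-2s + 70)/[(s - 7)(s + 7)]


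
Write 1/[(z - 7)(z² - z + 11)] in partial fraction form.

Cover-up at z = 7: A = 1/(7² - 1·7 + 11) = 1/53. Then B = -A = -1/53, C = -A·(-1 + 7) = -6/53
Result: (1/53)/(z - 7) - ((1/53)z + 6/53)/(z² - z + 11)


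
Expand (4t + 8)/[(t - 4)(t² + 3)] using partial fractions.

At t=4: A = (4·4 + 8)/(4² + 3) = 24/19. B = -A = -24/19, C = 4 - 4·A = -20/19
Result: (24/19)/(t - 4) - ((24/19)t + 20/19)/(t² + 3)


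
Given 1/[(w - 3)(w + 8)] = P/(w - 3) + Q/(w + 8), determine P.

Cover-up at w = 3: P = 1/(3 + 8) = 1/11


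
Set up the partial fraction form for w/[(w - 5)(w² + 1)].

Linear + irreducible quadratic: A/(w - 5) + (Bw + C)/(w² + 1)


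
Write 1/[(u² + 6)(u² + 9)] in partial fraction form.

Coefficient matching gives P = R = 0, Q = 1/(9-6) = 1/3, S = -Q = -1/3
Result: (1/3)/(u² + 6) - (1/3)/(u² + 9)


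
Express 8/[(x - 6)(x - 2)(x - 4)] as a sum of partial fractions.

Using cover-up method: A = 1, B = 1, C = -2
Result: 1/(x - 6) + 1/(x - 2) - 2/(x - 4)


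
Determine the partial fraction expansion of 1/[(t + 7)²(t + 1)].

Cover-up at t=-1: C = 1/(-1 + 7)² = 1/36. Cover-up at t=-7: B = 1/(-7 + 1) = -1/6. Comparing t² coeff: A = -C = -1/36
Result: (-1/36)/(t + 7) - (1/6)/(t + 7)² + (1/36)/(t + 1)


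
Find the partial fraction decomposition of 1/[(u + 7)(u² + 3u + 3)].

Cover-up at u = -7: α = 1/((-7)² + 3·(-7) + 3) = 1/31. Then β = -α = -1/31, γ = -α·(3 - 7) = 4/31
Result: (1/31)/(u + 7) - ((1/31)u - 4/31)/(u² + 3u + 3)


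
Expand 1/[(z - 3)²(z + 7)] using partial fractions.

Cover-up at z=-7: R = 1/(-7 - 3)² = 1/100. Cover-up at z=3: Q = 1/(3 + 7) = 1/10. Comparing z² coeff: P = -R = -1/100
Result: (-1/100)/(z - 3) + (1/10)/(z - 3)² + (1/100)/(z + 7)


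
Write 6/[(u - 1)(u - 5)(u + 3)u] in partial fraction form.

Using Heaviside cover-up: (-3/8)/(u - 1) + (3/80)/(u - 5) - (1/16)/(u + 3) + (2/5)/u


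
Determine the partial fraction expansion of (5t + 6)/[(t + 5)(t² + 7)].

At t=-5: P = (5·(-5) + 6)/((-5)² + 7) = -19/32. Q = -P = 19/32, R = 5 - (-5)·P = 65/32
Result: (-19/32)/(t + 5) + ((19/32)t + 65/32)/(t² + 7)


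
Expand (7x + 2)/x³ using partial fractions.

(7x + 2) = Ax² + Bx + C. At x = 0: C = 7·0 + 2 = 2. Coefficients: A = 0, B = 7
Result: 7/x² + 2/x³


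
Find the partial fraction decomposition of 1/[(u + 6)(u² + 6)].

Cover-up at u = -6: P = 1/((-6)² + 6) = 1/42. Then Q = -P = -1/42, R = -P·(0 - 6) = 1/7
Result: (1/42)/(u + 6) - ((1/42)u - 1/7)/(u² + 6)


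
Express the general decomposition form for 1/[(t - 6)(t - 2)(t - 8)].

Three distinct linear factors: A/(t - 6) + B/(t - 2) + C/(t - 8)


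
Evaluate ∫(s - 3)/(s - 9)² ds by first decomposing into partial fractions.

Decompose: A = 1, B = 1·9 - 3 = 6, so (s - 3)/(s - 9)² = 1/(s - 9) + 6/(s - 9)². Integrate: ∫ A/(s - 9) ds = ln|(s - 9)|; ∫ B/(s - 9)² ds = -6/(s - 9). Sum: ln|(s - 9)| - 6/(s - 9) + C


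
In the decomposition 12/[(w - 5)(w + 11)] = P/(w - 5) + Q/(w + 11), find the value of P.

Cover-up at w = 5: P = 12/(5 + 11) = 12/16 = 3/4


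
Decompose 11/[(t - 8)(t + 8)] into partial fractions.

11/(t - 8)(t + 8) = P/(t - 8) + Q/(t + 8). P = 11/(8 + 8) = 11/16, Q = 11/(-8 - 8) = -11/16
Result: (11/16)/(t - 8) - (11/16)/(t + 8)


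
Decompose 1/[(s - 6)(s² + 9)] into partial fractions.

Cover-up at s = 6: A = 1/(6² + 9) = 1/45. Then B = -A = -1/45, C = -A·(0 + 6) = -2/15
Result: (1/45)/(s - 6) - ((1/45)s + 2/15)/(s² + 9)


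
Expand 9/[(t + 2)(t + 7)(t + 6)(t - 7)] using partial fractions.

Using Heaviside cover-up: (-1/20)/(t + 2) - (9/70)/(t + 7) + (9/52)/(t + 6) + (1/182)/(t - 7)


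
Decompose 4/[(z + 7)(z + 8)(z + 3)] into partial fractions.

Using cover-up method: P = -1, Q = 4/5, R = 1/5
Result: -1/(z + 7) + (4/5)/(z + 8) + (1/5)/(z + 3)


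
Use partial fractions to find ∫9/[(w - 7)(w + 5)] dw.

Decompose: 9/[(w - 7)(w + 5)] = (3/4)/(w - 7) - (3/4)/(w + 5). Integrate each term: (3/4) ln|(w - 7)| - (3/4) ln|(w + 5)| + C


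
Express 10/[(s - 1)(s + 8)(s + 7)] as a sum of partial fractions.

Using cover-up method: P = 5/36, Q = 10/9, R = -5/4
Result: (5/36)/(s - 1) + (10/9)/(s + 8) - (5/4)/(s + 7)


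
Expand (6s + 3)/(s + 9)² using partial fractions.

(6s + 3) = α(s + 9) + β. At s = -9: β = 6·(-9) + 3 = -51. Coeff of s: α = 6
Result: 6/(s + 9) - 51/(s + 9)²


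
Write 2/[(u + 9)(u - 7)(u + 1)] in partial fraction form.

Using cover-up method: α = 1/64, β = 1/64, γ = -1/32
Result: (1/64)/(u + 9) + (1/64)/(u - 7) - (1/32)/(u + 1)


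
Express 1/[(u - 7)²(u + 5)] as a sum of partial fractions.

Cover-up at u=-5: R = 1/(-5 - 7)² = 1/144. Cover-up at u=7: Q = 1/(7 + 5) = 1/12. Comparing u² coeff: P = -R = -1/144
Result: (-1/144)/(u - 7) + (1/12)/(u - 7)² + (1/144)/(u + 5)


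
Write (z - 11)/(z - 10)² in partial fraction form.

(z - 11) = α(z - 10) + β. At z = 10: β = 1·10 - 11 = -1. Coeff of z: α = 1
Result: 1/(z - 10) - 1/(z - 10)²


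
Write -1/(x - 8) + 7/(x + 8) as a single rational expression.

Common denominator (x - 8)(x + 8). Numerator: -1(x + 8) + 7(x - 8) = (-x - 8) + (7x - 56) = 6x - 64
Result: (6x - 64)/[(x - 8)(x + 8)]


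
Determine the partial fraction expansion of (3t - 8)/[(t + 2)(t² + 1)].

At t=-2: A = (3·(-2) - 8)/((-2)² + 1) = -14/5. B = -A = 14/5, C = 3 - (-2)·A = -13/5
Result: (-14/5)/(t + 2) + ((14/5)t - 13/5)/(t² + 1)


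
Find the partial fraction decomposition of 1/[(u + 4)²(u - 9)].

Cover-up at u=9: C = 1/(9 + 4)² = 1/169. Cover-up at u=-4: B = 1/(-4 - 9) = -1/13. Comparing u² coeff: A = -C = -1/169
Result: (-1/169)/(u + 4) - (1/13)/(u + 4)² + (1/169)/(u - 9)


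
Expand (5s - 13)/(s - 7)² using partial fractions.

(5s - 13) = α(s - 7) + β. At s = 7: β = 5·7 - 13 = 22. Coeff of s: α = 5
Result: 5/(s - 7) + 22/(s - 7)²


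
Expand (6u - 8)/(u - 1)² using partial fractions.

(6u - 8) = P(u - 1) + Q. At u = 1: Q = 6·1 - 8 = -2. Coeff of u: P = 6
Result: 6/(u - 1) - 2/(u - 1)²


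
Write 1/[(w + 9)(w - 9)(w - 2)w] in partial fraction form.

Using Heaviside cover-up: (-1/1782)/(w + 9) + (1/1134)/(w - 9) - (1/154)/(w - 2) + (1/162)/w


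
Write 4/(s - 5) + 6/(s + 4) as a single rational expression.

Common denominator (s - 5)(s + 4). Numerator: 4(s + 4) + 6(s - 5) = (4s + 16) + (6s - 30) = 10s - 14
Result: (10s - 14)/[(s - 5)(s + 4)]


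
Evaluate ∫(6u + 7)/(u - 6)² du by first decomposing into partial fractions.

Decompose: α = 6, β = 6·6 + 7 = 43, so (6u + 7)/(u - 6)² = 6/(u - 6) + 43/(u - 6)². Integrate: ∫ α/(u - 6) du = 6 ln|(u - 6)|; ∫ β/(u - 6)² du = -43/(u - 6). Sum: 6 ln|(u - 6)| - 43/(u - 6) + C


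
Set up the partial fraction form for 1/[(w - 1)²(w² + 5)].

Repeated linear + quadratic: α/(w - 1) + β/(w - 1)² + (γw + δ)/(w² + 5)


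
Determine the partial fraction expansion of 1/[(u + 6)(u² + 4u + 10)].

Cover-up at u = -6: P = 1/((-6)² + 4·(-6) + 10) = 1/22. Then Q = -P = -1/22, R = -P·(4 - 6) = 1/11
Result: (1/22)/(u + 6) - ((1/22)u - 1/11)/(u² + 4u + 10)


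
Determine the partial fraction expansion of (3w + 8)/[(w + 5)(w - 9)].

At w=-5: α = (3·(-5) + 8)/(-5 - 9) = 1/2. At w=9: β = (3·9 + 8)/(9 + 5) = 5/2
Result: (1/2)/(w + 5) + (5/2)/(w - 9)


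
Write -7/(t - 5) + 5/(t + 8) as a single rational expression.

Common denominator (t - 5)(t + 8). Numerator: -7(t + 8) + 5(t - 5) = (-7t - 56) + (5t - 25) = -2t - 81
Result: (-2t - 81)/[(t - 5)(t + 8)]


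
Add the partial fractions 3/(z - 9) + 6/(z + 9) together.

Common denominator (z - 9)(z + 9). Numerator: 3(z + 9) + 6(z - 9) = (3z + 27) + (6z - 54) = 9z - 27
Result: (9z - 27)/[(z - 9)(z + 9)]


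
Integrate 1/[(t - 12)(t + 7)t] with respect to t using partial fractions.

Cover-up: A = 1/228, B = 1/133, C = -1/84. Decomposition: (1/228)/(t - 12) + (1/133)/(t + 7) - (1/84)/t. Integrate each term: (1/228) ln|(t - 12)| + (1/133) ln|(t + 7)| - (1/84) ln|t| + C


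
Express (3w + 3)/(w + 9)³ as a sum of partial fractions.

(3w + 3) = A(w + 9)² + B(w + 9) + C. At w = -9: C = 3·(-9) + 3 = -24. Coefficients: A = 0, B = 3
Result: 3/(w + 9)² - 24/(w + 9)³


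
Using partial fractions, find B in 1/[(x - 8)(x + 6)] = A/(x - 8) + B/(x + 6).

Cover-up at x = -6: B = 1/(-6 - 8) = -1/14


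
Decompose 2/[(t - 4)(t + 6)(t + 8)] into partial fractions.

Using cover-up method: P = 1/60, Q = -1/10, R = 1/12
Result: (1/60)/(t - 4) - (1/10)/(t + 6) + (1/12)/(t + 8)


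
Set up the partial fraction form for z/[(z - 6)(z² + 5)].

Linear + irreducible quadratic: P/(z - 6) + (Qz + R)/(z² + 5)


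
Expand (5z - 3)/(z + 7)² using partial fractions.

(5z - 3) = α(z + 7) + β. At z = -7: β = 5·(-7) - 3 = -38. Coeff of z: α = 5
Result: 5/(z + 7) - 38/(z + 7)²


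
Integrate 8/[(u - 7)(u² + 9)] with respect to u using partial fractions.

Cover-up at u=7: α = 8/(7²+9) = 4/29. Coeff matching: β = -4/29, γ = -28/29. Decomposition: (4/29)/(u - 7) - ((4/29)u + 28/29)/(u² + 9). Integrate: linear → ln, quadratic → (1/2)ln + arctan: (4/29) ln|(u - 7)| - (2/29) ln(u² + 9) - (28/87) arctan(u/3) + C


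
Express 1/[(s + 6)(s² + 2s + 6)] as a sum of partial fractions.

Cover-up at s = -6: P = 1/((-6)² + 2·(-6) + 6) = 1/30. Then Q = -P = -1/30, R = -P·(2 - 6) = 2/15
Result: (1/30)/(s + 6) - ((1/30)s - 2/15)/(s² + 2s + 6)


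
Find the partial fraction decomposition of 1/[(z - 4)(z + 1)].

1/(z - 4)(z + 1) = P/(z - 4) + Q/(z + 1). P = 1/(4 + 1) = 1/5, Q = 1/(-1 - 4) = -1/5
Result: (1/5)/(z - 4) - (1/5)/(z + 1)


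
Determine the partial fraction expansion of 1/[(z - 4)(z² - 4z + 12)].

Cover-up at z = 4: A = 1/(4² - 4·4 + 12) = 1/12. Then B = -A = -1/12, C = -A·(-4 + 4) = 0
Result: (1/12)/(z - 4) - ((1/12)z)/(z² - 4z + 12)


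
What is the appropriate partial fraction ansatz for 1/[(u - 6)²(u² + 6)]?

Repeated linear + quadratic: α/(u - 6) + β/(u - 6)² + (γu + δ)/(u² + 6)


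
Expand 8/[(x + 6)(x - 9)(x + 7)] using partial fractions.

Using cover-up method: α = -8/15, β = 1/30, γ = 1/2
Result: (-8/15)/(x + 6) + (1/30)/(x - 9) + (1/2)/(x + 7)


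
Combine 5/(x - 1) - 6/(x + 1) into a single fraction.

Common denominator (x - 1)(x + 1). Numerator: 5(x + 1) - 6(x - 1) = (5x + 5) - (6x - 6) = -x + 11
Result: (-x + 11)/[(x - 1)(x + 1)]


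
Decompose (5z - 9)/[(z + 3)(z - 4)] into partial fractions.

At z=-3: P = (5·(-3) - 9)/(-3 - 4) = 24/7. At z=4: Q = (5·4 - 9)/(4 + 3) = 11/7
Result: (24/7)/(z + 3) + (11/7)/(z - 4)


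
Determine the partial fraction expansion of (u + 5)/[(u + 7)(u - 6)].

At u=-7: P = (1·(-7) + 5)/(-7 - 6) = 2/13. At u=6: Q = (1·6 + 5)/(6 + 7) = 11/13
Result: (2/13)/(u + 7) + (11/13)/(u - 6)


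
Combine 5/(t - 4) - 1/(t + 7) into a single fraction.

Common denominator (t - 4)(t + 7). Numerator: 5(t + 7) - 1(t - 4) = (5t + 35) - (t - 4) = 4t + 39
Result: (4t + 39)/[(t - 4)(t + 7)]


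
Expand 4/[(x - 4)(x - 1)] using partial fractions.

4/(x - 4)(x - 1) = P/(x - 4) + Q/(x - 1). P = 4/(4 - 1) = 4/3, Q = 4/(1 - 4) = -4/3
Result: (4/3)/(x - 4) - (4/3)/(x - 1)


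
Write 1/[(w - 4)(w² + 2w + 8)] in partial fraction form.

Cover-up at w = 4: α = 1/(4² + 2·4 + 8) = 1/32. Then β = -α = -1/32, γ = -α·(2 + 4) = -3/16
Result: (1/32)/(w - 4) - ((1/32)w + 3/16)/(w² + 2w + 8)


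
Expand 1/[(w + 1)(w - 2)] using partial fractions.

1/(w + 1)(w - 2) = α/(w + 1) + β/(w - 2). α = 1/(-1 - 2) = -1/3, β = 1/(2 + 1) = 1/3
Result: (-1/3)/(w + 1) + (1/3)/(w - 2)


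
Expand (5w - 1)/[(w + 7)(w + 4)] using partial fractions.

At w=-7: P = (5·(-7) - 1)/(-7 + 4) = 12. At w=-4: Q = (5·(-4) - 1)/(-4 + 7) = -7
Result: 12/(w + 7) - 7/(w + 4)


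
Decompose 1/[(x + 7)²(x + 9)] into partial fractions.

Cover-up at x=-9: R = 1/(-9 + 7)² = 1/4. Cover-up at x=-7: Q = 1/(-7 + 9) = 1/2. Comparing x² coeff: P = -R = -1/4
Result: (-1/4)/(x + 7) + (1/2)/(x + 7)² + (1/4)/(x + 9)


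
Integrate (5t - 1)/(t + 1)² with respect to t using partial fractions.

Decompose: A = 5, B = 5·(-1) - 1 = -6, so (5t - 1)/(t + 1)² = 5/(t + 1) - 6/(t + 1)². Integrate: ∫ A/(t + 1) dt = 5 ln|(t + 1)|; ∫ B/(t + 1)² dt = 6/(t + 1). Sum: 5 ln|(t + 1)| + 6/(t + 1) + C


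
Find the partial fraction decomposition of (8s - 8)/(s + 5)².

(8s - 8) = A(s + 5) + B. At s = -5: B = 8·(-5) - 8 = -48. Coeff of s: A = 8
Result: 8/(s + 5) - 48/(s + 5)²


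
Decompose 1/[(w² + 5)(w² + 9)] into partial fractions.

Coefficient matching gives A = C = 0, B = 1/(9-5) = 1/4, D = -B = -1/4
Result: (1/4)/(w² + 5) - (1/4)/(w² + 9)


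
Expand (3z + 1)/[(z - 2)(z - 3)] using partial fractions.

At z=2: A = (3·2 + 1)/(2 - 3) = -7. At z=3: B = (3·3 + 1)/(3 - 2) = 10
Result: -7/(z - 2) + 10/(z - 3)


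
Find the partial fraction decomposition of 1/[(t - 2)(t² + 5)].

Cover-up at t = 2: A = 1/(2² + 5) = 1/9. Then B = -A = -1/9, C = -A·(0 + 2) = -2/9
Result: (1/9)/(t - 2) - ((1/9)t + 2/9)/(t² + 5)


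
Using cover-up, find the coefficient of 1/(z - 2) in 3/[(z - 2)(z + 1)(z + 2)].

Cover (z - 2), set z=2: 3/[(2 + 1)(2 + 2)] = 1/4


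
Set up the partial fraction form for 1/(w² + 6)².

Repeated quadratic factor: (αw + β)/(w² + 6) + (γw + δ)/(w² + 6)²


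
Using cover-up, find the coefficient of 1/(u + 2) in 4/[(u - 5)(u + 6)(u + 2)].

Cover (u + 2), set u=-2: 4/[(-2 - 5)(-2 + 6)] = -1/7


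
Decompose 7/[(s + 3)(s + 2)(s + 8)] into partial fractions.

Using cover-up method: P = -7/5, Q = 7/6, R = 7/30
Result: (-7/5)/(s + 3) + (7/6)/(s + 2) + (7/30)/(s + 8)


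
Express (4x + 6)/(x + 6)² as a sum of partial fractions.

(4x + 6) = A(x + 6) + B. At x = -6: B = 4·(-6) + 6 = -18. Coeff of x: A = 4
Result: 4/(x + 6) - 18/(x + 6)²


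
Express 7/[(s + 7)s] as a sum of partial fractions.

7/(s + 7)s = α/(s + 7) + β/s. α = 7/(-7 - 0) = -1, β = 7/(0 + 7) = 1
Result: -1/(s + 7) + 1/s


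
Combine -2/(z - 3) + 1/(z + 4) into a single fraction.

Common denominator (z - 3)(z + 4). Numerator: -2(z + 4) + 1(z - 3) = (-2z - 8) + (z - 3) = -z - 11
Result: (-z - 11)/[(z - 3)(z + 4)]


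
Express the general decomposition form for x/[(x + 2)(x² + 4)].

Linear + irreducible quadratic: α/(x + 2) + (βx + γ)/(x² + 4)


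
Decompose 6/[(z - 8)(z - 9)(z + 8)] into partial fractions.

Using cover-up method: A = -3/8, B = 6/17, C = 3/136
Result: (-3/8)/(z - 8) + (6/17)/(z - 9) + (3/136)/(z + 8)


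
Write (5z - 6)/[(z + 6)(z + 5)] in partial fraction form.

At z=-6: P = (5·(-6) - 6)/(-6 + 5) = 36. At z=-5: Q = (5·(-5) - 6)/(-5 + 6) = -31
Result: 36/(z + 6) - 31/(z + 5)


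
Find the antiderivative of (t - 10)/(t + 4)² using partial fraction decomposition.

Decompose: A = 1, B = 1·(-4) - 10 = -14, so (t - 10)/(t + 4)² = 1/(t + 4) - 14/(t + 4)². Integrate: ∫ A/(t + 4) dt = ln|(t + 4)|; ∫ B/(t + 4)² dt = 14/(t + 4). Sum: ln|(t + 4)| + 14/(t + 4) + C


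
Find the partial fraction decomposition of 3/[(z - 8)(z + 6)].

3/(z - 8)(z + 6) = A/(z - 8) + B/(z + 6). A = 3/(8 + 6) = 3/14, B = 3/(-6 - 8) = -3/14
Result: (3/14)/(z - 8) - (3/14)/(z + 6)


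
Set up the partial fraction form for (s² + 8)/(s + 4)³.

Repeated linear factor (power 3): P/(s + 4) + Q/(s + 4)² + R/(s + 4)³


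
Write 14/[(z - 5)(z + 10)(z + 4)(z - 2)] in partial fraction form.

Using Heaviside cover-up: (14/405)/(z - 5) - (7/540)/(z + 10) + (7/162)/(z + 4) - (7/108)/(z - 2)


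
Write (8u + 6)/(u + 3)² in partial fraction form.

(8u + 6) = α(u + 3) + β. At u = -3: β = 8·(-3) + 6 = -18. Coeff of u: α = 8
Result: 8/(u + 3) - 18/(u + 3)²


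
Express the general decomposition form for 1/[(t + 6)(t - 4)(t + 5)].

Three distinct linear factors: A/(t + 6) + B/(t - 4) + C/(t + 5)


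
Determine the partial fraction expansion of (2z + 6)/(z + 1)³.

(2z + 6) = α(z + 1)² + β(z + 1) + γ. At z = -1: γ = 2·(-1) + 6 = 4. Coefficients: α = 0, β = 2
Result: 2/(z + 1)² + 4/(z + 1)³


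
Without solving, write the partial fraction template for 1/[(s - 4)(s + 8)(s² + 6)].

Two linear + quadratic: A/(s - 4) + B/(s + 8) + (Cs + D)/(s² + 6)


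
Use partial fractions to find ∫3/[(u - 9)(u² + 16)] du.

Cover-up at u=9: A = 3/(9²+16) = 3/97. Coeff matching: B = -3/97, C = -27/97. Decomposition: (3/97)/(u - 9) - ((3/97)u + 27/97)/(u² + 16). Integrate: linear → ln, quadratic → (1/2)ln + arctan: (3/97) ln|(u - 9)| - (3/194) ln(u² + 16) - (27/388) arctan(u/4) + C


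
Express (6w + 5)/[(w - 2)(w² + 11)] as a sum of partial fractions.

At w=2: A = (6·2 + 5)/(2² + 11) = 17/15. B = -A = -17/15, C = 6 - 2·A = 56/15
Result: (17/15)/(w - 2) - ((17/15)w - 56/15)/(w² + 11)


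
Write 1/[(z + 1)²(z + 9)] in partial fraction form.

Cover-up at z=-9: R = 1/(-9 + 1)² = 1/64. Cover-up at z=-1: Q = 1/(-1 + 9) = 1/8. Comparing z² coeff: P = -R = -1/64
Result: (-1/64)/(z + 1) + (1/8)/(z + 1)² + (1/64)/(z + 9)


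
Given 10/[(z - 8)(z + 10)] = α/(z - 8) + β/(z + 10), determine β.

Cover-up at z = -10: β = 10/(-10 - 8) = -10/18 = -5/9


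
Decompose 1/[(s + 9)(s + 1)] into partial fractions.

1/(s + 9)(s + 1) = A/(s + 9) + B/(s + 1). A = 1/(-9 + 1) = -1/8, B = 1/(-1 + 9) = 1/8
Result: (-1/8)/(s + 9) + (1/8)/(s + 1)


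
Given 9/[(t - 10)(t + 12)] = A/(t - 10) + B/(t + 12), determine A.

Cover-up at t = 10: A = 9/(10 + 12) = 9/22


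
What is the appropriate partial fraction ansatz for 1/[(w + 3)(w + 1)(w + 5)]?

Three distinct linear factors: P/(w + 3) + Q/(w + 1) + R/(w + 5)


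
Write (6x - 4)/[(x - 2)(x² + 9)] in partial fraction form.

At x=2: A = (6·2 - 4)/(2² + 9) = 8/13. B = -A = -8/13, C = 6 - 2·A = 62/13
Result: (8/13)/(x - 2) - ((8/13)x - 62/13)/(x² + 9)


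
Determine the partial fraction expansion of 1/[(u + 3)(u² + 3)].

Cover-up at u = -3: α = 1/((-3)² + 3) = 1/12. Then β = -α = -1/12, γ = -α·(0 - 3) = 1/4
Result: (1/12)/(u + 3) - ((1/12)u - 1/4)/(u² + 3)


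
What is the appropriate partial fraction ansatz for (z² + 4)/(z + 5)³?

Repeated linear factor (power 3): α/(z + 5) + β/(z + 5)² + γ/(z + 5)³


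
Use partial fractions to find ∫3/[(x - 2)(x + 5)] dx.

Decompose: 3/[(x - 2)(x + 5)] = (3/7)/(x - 2) - (3/7)/(x + 5). Integrate each term: (3/7) ln|(x - 2)| - (3/7) ln|(x + 5)| + C


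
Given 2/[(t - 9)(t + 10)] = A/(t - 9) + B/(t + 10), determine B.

Cover-up at t = -10: B = 2/(-10 - 9) = -2/19


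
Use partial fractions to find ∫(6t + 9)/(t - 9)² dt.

Decompose: A = 6, B = 6·9 + 9 = 63, so (6t + 9)/(t - 9)² = 6/(t - 9) + 63/(t - 9)². Integrate: ∫ A/(t - 9) dt = 6 ln|(t - 9)|; ∫ B/(t - 9)² dt = -63/(t - 9). Sum: 6 ln|(t - 9)| - 63/(t - 9) + C


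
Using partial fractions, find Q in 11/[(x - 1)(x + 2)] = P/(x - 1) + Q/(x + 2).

Cover-up at x = -2: Q = 11/(-2 - 1) = -11/3


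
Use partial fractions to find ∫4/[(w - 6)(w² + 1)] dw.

Cover-up at w=6: A = 4/(6²+1) = 4/37. Coeff matching: B = -4/37, C = -24/37. Decomposition: (4/37)/(w - 6) - ((4/37)w + 24/37)/(w² + 1). Integrate: linear → ln, quadratic → (1/2)ln + arctan: (4/37) ln|(w - 6)| - (2/37) ln(w² + 1) - (24/37) arctan(w) + C


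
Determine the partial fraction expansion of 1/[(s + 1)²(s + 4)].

Cover-up at s=-4: R = 1/(-4 + 1)² = 1/9. Cover-up at s=-1: Q = 1/(-1 + 4) = 1/3. Comparing s² coeff: P = -R = -1/9
Result: (-1/9)/(s + 1) + (1/3)/(s + 1)² + (1/9)/(s + 4)


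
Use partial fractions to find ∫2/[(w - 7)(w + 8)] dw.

Decompose: 2/[(w - 7)(w + 8)] = (2/15)/(w - 7) - (2/15)/(w + 8). Integrate each term: (2/15) ln|(w - 7)| - (2/15) ln|(w + 8)| + C


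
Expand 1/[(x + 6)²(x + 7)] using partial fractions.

Cover-up at x=-7: γ = 1/(-7 + 6)² = 1. Cover-up at x=-6: β = 1/(-6 + 7) = 1. Comparing x² coeff: α = -γ = -1
Result: -1/(x + 6) + 1/(x + 6)² + 1/(x + 7)


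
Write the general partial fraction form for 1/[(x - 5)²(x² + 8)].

Repeated linear + quadratic: P/(x - 5) + Q/(x - 5)² + (Rx + S)/(x² + 8)


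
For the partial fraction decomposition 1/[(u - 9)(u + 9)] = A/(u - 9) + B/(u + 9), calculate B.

Cover-up at u = -9: B = 1/(-9 - 9) = -1/18


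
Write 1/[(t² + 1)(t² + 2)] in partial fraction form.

Coefficient matching gives P = R = 0, Q = 1/(2-1) = 1, S = -Q = -1
Result: 1/(t² + 1) - 1/(t² + 2)


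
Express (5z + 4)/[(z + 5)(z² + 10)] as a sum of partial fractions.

At z=-5: P = (5·(-5) + 4)/((-5)² + 10) = -3/5. Q = -P = 3/5, R = 5 - (-5)·P = 2
Result: (-3/5)/(z + 5) + ((3/5)z + 2)/(z² + 10)


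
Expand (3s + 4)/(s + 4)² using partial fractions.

(3s + 4) = A(s + 4) + B. At s = -4: B = 3·(-4) + 4 = -8. Coeff of s: A = 3
Result: 3/(s + 4) - 8/(s + 4)²


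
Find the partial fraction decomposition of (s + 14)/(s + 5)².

(s + 14) = P(s + 5) + Q. At s = -5: Q = 1·(-5) + 14 = 9. Coeff of s: P = 1
Result: 1/(s + 5) + 9/(s + 5)²


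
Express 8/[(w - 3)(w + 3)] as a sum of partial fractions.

8/(w - 3)(w + 3) = A/(w - 3) + B/(w + 3). A = 8/(3 + 3) = 4/3, B = 8/(-3 - 3) = -4/3
Result: (4/3)/(w - 3) - (4/3)/(w + 3)


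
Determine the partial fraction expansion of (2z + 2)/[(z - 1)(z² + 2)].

At z=1: P = (2·1 + 2)/(1² + 2) = 4/3. Q = -P = -4/3, R = 2 - 1·P = 2/3
Result: (4/3)/(z - 1) - ((4/3)z - 2/3)/(z² + 2)


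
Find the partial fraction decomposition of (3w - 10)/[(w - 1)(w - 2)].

At w=1: A = (3·1 - 10)/(1 - 2) = 7. At w=2: B = (3·2 - 10)/(2 - 1) = -4
Result: 7/(w - 1) - 4/(w - 2)


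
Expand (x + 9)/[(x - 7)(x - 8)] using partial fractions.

At x=7: P = (1·7 + 9)/(7 - 8) = -16. At x=8: Q = (1·8 + 9)/(8 - 7) = 17
Result: -16/(x - 7) + 17/(x - 8)


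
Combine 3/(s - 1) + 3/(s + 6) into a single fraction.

Common denominator (s - 1)(s + 6). Numerator: 3(s + 6) + 3(s - 1) = (3s + 18) + (3s - 3) = 6s + 15
Result: (6s + 15)/[(s - 1)(s + 6)]


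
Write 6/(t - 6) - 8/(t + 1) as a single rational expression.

Common denominator (t - 6)(t + 1). Numerator: 6(t + 1) - 8(t - 6) = (6t + 6) - (8t - 48) = -2t + 54
Result: (-2t + 54)/[(t - 6)(t + 1)]


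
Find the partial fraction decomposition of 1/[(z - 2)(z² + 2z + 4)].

Cover-up at z = 2: P = 1/(2² + 2·2 + 4) = 1/12. Then Q = -P = -1/12, R = -P·(2 + 2) = -1/3
Result: (1/12)/(z - 2) - ((1/12)z + 1/3)/(z² + 2z + 4)


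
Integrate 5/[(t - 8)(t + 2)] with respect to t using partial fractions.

Decompose: 5/[(t - 8)(t + 2)] = (1/2)/(t - 8) - (1/2)/(t + 2). Integrate each term: (1/2) ln|(t - 8)| - (1/2) ln|(t + 2)| + C


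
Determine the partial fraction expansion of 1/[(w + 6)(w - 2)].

1/(w + 6)(w - 2) = A/(w + 6) + B/(w - 2). A = 1/(-6 - 2) = -1/8, B = 1/(2 + 6) = 1/8
Result: (-1/8)/(w + 6) + (1/8)/(w - 2)


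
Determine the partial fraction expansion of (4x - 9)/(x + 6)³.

(4x - 9) = α(x + 6)² + β(x + 6) + γ. At x = -6: γ = 4·(-6) - 9 = -33. Coefficients: α = 0, β = 4
Result: 4/(x + 6)² - 33/(x + 6)³


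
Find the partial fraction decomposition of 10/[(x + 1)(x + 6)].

10/(x + 1)(x + 6) = P/(x + 1) + Q/(x + 6). P = 10/(-1 + 6) = 2, Q = 10/(-6 + 1) = -2
Result: 2/(x + 1) - 2/(x + 6)


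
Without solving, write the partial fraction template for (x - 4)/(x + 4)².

Repeated linear factor: A/(x + 4) + B/(x + 4)²


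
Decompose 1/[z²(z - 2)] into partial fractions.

Cover-up at z=2: C = 1/(2 - 0)² = 1/4. Cover-up at z=0: B = 1/(0 - 2) = -1/2. Comparing z² coeff: A = -C = -1/4
Result: (-1/4)/z - (1/2)/z² + (1/4)/(z - 2)


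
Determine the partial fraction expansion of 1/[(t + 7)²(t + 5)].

Cover-up at t=-5: R = 1/(-5 + 7)² = 1/4. Cover-up at t=-7: Q = 1/(-7 + 5) = -1/2. Comparing t² coeff: P = -R = -1/4
Result: (-1/4)/(t + 7) - (1/2)/(t + 7)² + (1/4)/(t + 5)


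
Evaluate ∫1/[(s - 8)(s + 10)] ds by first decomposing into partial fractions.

Decompose: 1/[(s - 8)(s + 10)] = (1/18)/(s - 8) - (1/18)/(s + 10). Integrate each term: (1/18) ln|(s - 8)| - (1/18) ln|(s + 10)| + C


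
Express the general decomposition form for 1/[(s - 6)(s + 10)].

Distinct linear factors: α/(s - 6) + β/(s + 10)


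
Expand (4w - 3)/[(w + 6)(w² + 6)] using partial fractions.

At w=-6: P = (4·(-6) - 3)/((-6)² + 6) = -9/14. Q = -P = 9/14, R = 4 - (-6)·P = 1/7
Result: (-9/14)/(w + 6) + ((9/14)w + 1/7)/(w² + 6)


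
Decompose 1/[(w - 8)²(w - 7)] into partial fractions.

Cover-up at w=7: C = 1/(7 - 8)² = 1. Cover-up at w=8: B = 1/(8 - 7) = 1. Comparing w² coeff: A = -C = -1
Result: -1/(w - 8) + 1/(w - 8)² + 1/(w - 7)


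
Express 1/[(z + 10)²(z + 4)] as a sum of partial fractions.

Cover-up at z=-4: γ = 1/(-4 + 10)² = 1/36. Cover-up at z=-10: β = 1/(-10 + 4) = -1/6. Comparing z² coeff: α = -γ = -1/36
Result: (-1/36)/(z + 10) - (1/6)/(z + 10)² + (1/36)/(z + 4)


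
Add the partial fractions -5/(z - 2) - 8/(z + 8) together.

Common denominator (z - 2)(z + 8). Numerator: -5(z + 8) - 8(z - 2) = (-5z - 40) - (8z - 16) = -13z - 24
Result: (-13z - 24)/[(z - 2)(z + 8)]


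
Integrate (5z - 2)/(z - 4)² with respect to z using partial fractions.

Decompose: A = 5, B = 5·4 - 2 = 18, so (5z - 2)/(z - 4)² = 5/(z - 4) + 18/(z - 4)². Integrate: ∫ A/(z - 4) dz = 5 ln|(z - 4)|; ∫ B/(z - 4)² dz = -18/(z - 4). Sum: 5 ln|(z - 4)| - 18/(z - 4) + C


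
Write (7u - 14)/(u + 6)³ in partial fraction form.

(7u - 14) = A(u + 6)² + B(u + 6) + C. At u = -6: C = 7·(-6) - 14 = -56. Coefficients: A = 0, B = 7
Result: 7/(u + 6)² - 56/(u + 6)³


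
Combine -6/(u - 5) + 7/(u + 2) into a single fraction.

Common denominator (u - 5)(u + 2). Numerator: -6(u + 2) + 7(u - 5) = (-6u - 12) + (7u - 35) = u - 47
Result: (u - 47)/[(u - 5)(u + 2)]


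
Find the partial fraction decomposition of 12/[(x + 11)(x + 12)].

12/(x + 11)(x + 12) = P/(x + 11) + Q/(x + 12). P = 12/(-11 + 12) = 12, Q = 12/(-12 + 11) = -12
Result: 12/(x + 11) - 12/(x + 12)


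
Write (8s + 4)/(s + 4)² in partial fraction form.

(8s + 4) = P(s + 4) + Q. At s = -4: Q = 8·(-4) + 4 = -28. Coeff of s: P = 8
Result: 8/(s + 4) - 28/(s + 4)²


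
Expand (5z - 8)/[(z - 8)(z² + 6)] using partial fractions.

At z=8: A = (5·8 - 8)/(8² + 6) = 16/35. B = -A = -16/35, C = 5 - 8·A = 47/35
Result: (16/35)/(z - 8) - ((16/35)z - 47/35)/(z² + 6)


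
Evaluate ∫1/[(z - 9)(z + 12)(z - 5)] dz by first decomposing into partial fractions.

Cover-up: α = 1/84, β = 1/357, γ = -1/68. Decomposition: (1/84)/(z - 9) + (1/357)/(z + 12) - (1/68)/(z - 5). Integrate each term: (1/84) ln|(z - 9)| + (1/357) ln|(z + 12)| - (1/68) ln|(z - 5)| + C


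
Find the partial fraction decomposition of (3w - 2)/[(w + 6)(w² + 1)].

At w=-6: P = (3·(-6) - 2)/((-6)² + 1) = -20/37. Q = -P = 20/37, R = 3 - (-6)·P = -9/37
Result: (-20/37)/(w + 6) + ((20/37)w - 9/37)/(w² + 1)


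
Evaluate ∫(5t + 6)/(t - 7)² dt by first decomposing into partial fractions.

Decompose: A = 5, B = 5·7 + 6 = 41, so (5t + 6)/(t - 7)² = 5/(t - 7) + 41/(t - 7)². Integrate: ∫ A/(t - 7) dt = 5 ln|(t - 7)|; ∫ B/(t - 7)² dt = -41/(t - 7). Sum: 5 ln|(t - 7)| - 41/(t - 7) + C


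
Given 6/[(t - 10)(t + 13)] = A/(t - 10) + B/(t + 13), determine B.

Cover-up at t = -13: B = 6/(-13 - 10) = -6/23


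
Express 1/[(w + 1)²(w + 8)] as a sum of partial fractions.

Cover-up at w=-8: C = 1/(-8 + 1)² = 1/49. Cover-up at w=-1: B = 1/(-1 + 8) = 1/7. Comparing w² coeff: A = -C = -1/49
Result: (-1/49)/(w + 1) + (1/7)/(w + 1)² + (1/49)/(w + 8)


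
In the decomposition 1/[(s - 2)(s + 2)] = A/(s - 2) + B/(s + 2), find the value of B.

Cover-up at s = -2: B = 1/(-2 - 2) = -1/4


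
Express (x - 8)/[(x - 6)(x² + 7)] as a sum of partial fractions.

At x=6: P = (1·6 - 8)/(6² + 7) = -2/43. Q = -P = 2/43, R = 1 - 6·P = 55/43
Result: (-2/43)/(x - 6) + ((2/43)x + 55/43)/(x² + 7)


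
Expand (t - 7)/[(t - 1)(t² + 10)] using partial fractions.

At t=1: P = (1·1 - 7)/(1² + 10) = -6/11. Q = -P = 6/11, R = 1 - 1·P = 17/11
Result: (-6/11)/(t - 1) + ((6/11)t + 17/11)/(t² + 10)


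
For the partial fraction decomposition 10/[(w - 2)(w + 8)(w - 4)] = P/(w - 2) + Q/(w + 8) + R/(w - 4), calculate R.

Cover-up at w = 4: R = 10/[(4 - 2)(4 + 8)] = 10/[(2)(12)] = 10/24 = 5/12


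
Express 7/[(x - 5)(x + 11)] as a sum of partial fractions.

7/(x - 5)(x + 11) = P/(x - 5) + Q/(x + 11). P = 7/(5 + 11) = 7/16, Q = 7/(-11 - 5) = -7/16
Result: (7/16)/(x - 5) - (7/16)/(x + 11)


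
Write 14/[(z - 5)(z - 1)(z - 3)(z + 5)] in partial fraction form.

Using Heaviside cover-up: (7/40)/(z - 5) + (7/24)/(z - 1) - (7/16)/(z - 3) - (7/240)/(z + 5)


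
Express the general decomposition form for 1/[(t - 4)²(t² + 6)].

Repeated linear + quadratic: P/(t - 4) + Q/(t - 4)² + (Rt + S)/(t² + 6)


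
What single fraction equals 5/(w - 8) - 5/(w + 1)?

Common denominator (w - 8)(w + 1). Numerator: 5(w + 1) - 5(w - 8) = (5w + 5) - (5w - 40) = 45
Result: (45)/[(w - 8)(w + 1)]


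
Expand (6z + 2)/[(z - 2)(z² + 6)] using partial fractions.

At z=2: α = (6·2 + 2)/(2² + 6) = 7/5. β = -α = -7/5, γ = 6 - 2·α = 16/5
Result: (7/5)/(z - 2) - ((7/5)z - 16/5)/(z² + 6)


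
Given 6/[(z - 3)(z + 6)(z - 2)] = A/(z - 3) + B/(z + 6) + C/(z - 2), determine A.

Cover-up at z = 3: A = 6/[(3 + 6)(3 - 2)] = 6/[(9)(1)] = 6/9 = 2/3


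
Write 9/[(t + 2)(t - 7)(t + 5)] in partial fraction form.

Using cover-up method: A = -1/3, B = 1/12, C = 1/4
Result: (-1/3)/(t + 2) + (1/12)/(t - 7) + (1/4)/(t + 5)


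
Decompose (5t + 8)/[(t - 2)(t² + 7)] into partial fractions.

At t=2: α = (5·2 + 8)/(2² + 7) = 18/11. β = -α = -18/11, γ = 5 - 2·α = 19/11
Result: (18/11)/(t - 2) - ((18/11)t - 19/11)/(t² + 7)


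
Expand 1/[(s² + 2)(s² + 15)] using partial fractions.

Coefficient matching gives P = R = 0, Q = 1/(15-2) = 1/13, S = -Q = -1/13
Result: (1/13)/(s² + 2) - (1/13)/(s² + 15)


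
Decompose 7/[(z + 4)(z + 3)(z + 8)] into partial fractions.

Using cover-up method: P = -7/4, Q = 7/5, R = 7/20
Result: (-7/4)/(z + 4) + (7/5)/(z + 3) + (7/20)/(z + 8)


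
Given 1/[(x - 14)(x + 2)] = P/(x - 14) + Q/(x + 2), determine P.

Cover-up at x = 14: P = 1/(14 + 2) = 1/16


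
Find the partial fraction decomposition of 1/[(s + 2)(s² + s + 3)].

Cover-up at s = -2: α = 1/((-2)² + 1·(-2) + 3) = 1/5. Then β = -α = -1/5, γ = -α·(1 - 2) = 1/5
Result: (1/5)/(s + 2) - ((1/5)s - 1/5)/(s² + s + 3)


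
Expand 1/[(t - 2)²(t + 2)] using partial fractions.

Cover-up at t=-2: C = 1/(-2 - 2)² = 1/16. Cover-up at t=2: B = 1/(2 + 2) = 1/4. Comparing t² coeff: A = -C = -1/16
Result: (-1/16)/(t - 2) + (1/4)/(t - 2)² + (1/16)/(t + 2)


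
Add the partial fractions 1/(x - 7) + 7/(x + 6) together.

Common denominator (x - 7)(x + 6). Numerator: 1(x + 6) + 7(x - 7) = (x + 6) + (7x - 49) = 8x - 43
Result: (8x - 43)/[(x - 7)(x + 6)]


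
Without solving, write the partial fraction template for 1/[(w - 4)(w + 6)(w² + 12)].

Two linear + quadratic: α/(w - 4) + β/(w + 6) + (γw + δ)/(w² + 12)


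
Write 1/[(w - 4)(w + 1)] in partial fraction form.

1/(w - 4)(w + 1) = P/(w - 4) + Q/(w + 1). P = 1/(4 + 1) = 1/5, Q = 1/(-1 - 4) = -1/5
Result: (1/5)/(w - 4) - (1/5)/(w + 1)


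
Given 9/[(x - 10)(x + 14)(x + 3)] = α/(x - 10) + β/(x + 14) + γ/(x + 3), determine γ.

Cover-up at x = -3: γ = 9/[(-3 - 10)(-3 + 14)] = 9/[(-13)(11)] = -9/143


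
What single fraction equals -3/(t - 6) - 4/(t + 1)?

Common denominator (t - 6)(t + 1). Numerator: -3(t + 1) - 4(t - 6) = (-3t - 3) - (4t - 24) = -7t + 21
Result: (-7t + 21)/[(t - 6)(t + 1)]


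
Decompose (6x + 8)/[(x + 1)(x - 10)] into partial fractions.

At x=-1: P = (6·(-1) + 8)/(-1 - 10) = -2/11. At x=10: Q = (6·10 + 8)/(10 + 1) = 68/11
Result: (-2/11)/(x + 1) + (68/11)/(x - 10)


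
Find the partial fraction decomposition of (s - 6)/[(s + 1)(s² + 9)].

At s=-1: P = (1·(-1) - 6)/((-1)² + 9) = -7/10. Q = -P = 7/10, R = 1 - (-1)·P = 3/10
Result: (-7/10)/(s + 1) + ((7/10)s + 3/10)/(s² + 9)


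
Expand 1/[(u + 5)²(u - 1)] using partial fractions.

Cover-up at u=1: γ = 1/(1 + 5)² = 1/36. Cover-up at u=-5: β = 1/(-5 - 1) = -1/6. Comparing u² coeff: α = -γ = -1/36
Result: (-1/36)/(u + 5) - (1/6)/(u + 5)² + (1/36)/(u - 1)


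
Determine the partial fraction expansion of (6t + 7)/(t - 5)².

(6t + 7) = A(t - 5) + B. At t = 5: B = 6·5 + 7 = 37. Coeff of t: A = 6
Result: 6/(t - 5) + 37/(t - 5)²


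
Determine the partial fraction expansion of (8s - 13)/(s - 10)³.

(8s - 13) = A(s - 10)² + B(s - 10) + C. At s = 10: C = 8·10 - 13 = 67. Coefficients: A = 0, B = 8
Result: 8/(s - 10)² + 67/(s - 10)³


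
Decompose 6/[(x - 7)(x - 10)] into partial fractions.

6/(x - 7)(x - 10) = P/(x - 7) + Q/(x - 10). P = 6/(7 - 10) = -2, Q = 6/(10 - 7) = 2
Result: -2/(x - 7) + 2/(x - 10)


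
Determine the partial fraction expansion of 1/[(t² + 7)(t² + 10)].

Coefficient matching gives P = R = 0, Q = 1/(10-7) = 1/3, S = -Q = -1/3
Result: (1/3)/(t² + 7) - (1/3)/(t² + 10)


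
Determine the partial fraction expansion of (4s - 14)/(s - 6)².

(4s - 14) = α(s - 6) + β. At s = 6: β = 4·6 - 14 = 10. Coeff of s: α = 4
Result: 4/(s - 6) + 10/(s - 6)²


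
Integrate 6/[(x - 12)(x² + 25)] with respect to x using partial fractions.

Cover-up at x=12: α = 6/(12²+25) = 6/169. Coeff matching: β = -6/169, γ = -72/169. Decomposition: (6/169)/(x - 12) - ((6/169)x + 72/169)/(x² + 25). Integrate: linear → ln, quadratic → (1/2)ln + arctan: (6/169) ln|(x - 12)| - (3/169) ln(x² + 25) - (72/845) arctan(x/5) + C


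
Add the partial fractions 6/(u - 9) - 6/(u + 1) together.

Common denominator (u - 9)(u + 1). Numerator: 6(u + 1) - 6(u - 9) = (6u + 6) - (6u - 54) = 60
Result: (60)/[(u - 9)(u + 1)]


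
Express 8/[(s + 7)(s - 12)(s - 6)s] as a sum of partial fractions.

Using Heaviside cover-up: (-8/1729)/(s + 7) + (1/171)/(s - 12) - (2/117)/(s - 6) + (1/63)/s


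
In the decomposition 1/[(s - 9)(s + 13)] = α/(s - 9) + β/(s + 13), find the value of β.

Cover-up at s = -13: β = 1/(-13 - 9) = -1/22


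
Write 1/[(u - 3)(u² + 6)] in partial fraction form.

Cover-up at u = 3: α = 1/(3² + 6) = 1/15. Then β = -α = -1/15, γ = -α·(0 + 3) = -1/5
Result: (1/15)/(u - 3) - ((1/15)u + 1/5)/(u² + 6)


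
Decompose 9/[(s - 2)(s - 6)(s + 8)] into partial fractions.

Using cover-up method: P = -9/40, Q = 9/56, R = 9/140
Result: (-9/40)/(s - 2) + (9/56)/(s - 6) + (9/140)/(s + 8)


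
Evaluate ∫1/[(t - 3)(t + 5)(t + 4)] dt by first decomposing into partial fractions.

Cover-up: P = 1/56, Q = 1/8, R = -1/7. Decomposition: (1/56)/(t - 3) + (1/8)/(t + 5) - (1/7)/(t + 4). Integrate each term: (1/56) ln|(t - 3)| + (1/8) ln|(t + 5)| - (1/7) ln|(t + 4)| + C


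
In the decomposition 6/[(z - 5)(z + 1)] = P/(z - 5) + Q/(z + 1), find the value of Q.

Cover-up at z = -1: Q = 6/(-1 - 5) = -6/6 = -1


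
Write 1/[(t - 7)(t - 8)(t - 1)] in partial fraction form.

Using cover-up method: P = -1/6, Q = 1/7, R = 1/42
Result: (-1/6)/(t - 7) + (1/7)/(t - 8) + (1/42)/(t - 1)


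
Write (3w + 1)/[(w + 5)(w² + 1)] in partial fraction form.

At w=-5: α = (3·(-5) + 1)/((-5)² + 1) = -7/13. β = -α = 7/13, γ = 3 - (-5)·α = 4/13
Result: (-7/13)/(w + 5) + ((7/13)w + 4/13)/(w² + 1)


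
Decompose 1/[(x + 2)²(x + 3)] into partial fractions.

Cover-up at x=-3: γ = 1/(-3 + 2)² = 1. Cover-up at x=-2: β = 1/(-2 + 3) = 1. Comparing x² coeff: α = -γ = -1
Result: -1/(x + 2) + 1/(x + 2)² + 1/(x + 3)


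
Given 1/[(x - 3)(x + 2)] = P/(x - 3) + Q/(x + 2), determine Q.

Cover-up at x = -2: Q = 1/(-2 - 3) = -1/5


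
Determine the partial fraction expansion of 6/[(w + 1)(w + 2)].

6/(w + 1)(w + 2) = P/(w + 1) + Q/(w + 2). P = 6/(-1 + 2) = 6, Q = 6/(-2 + 1) = -6
Result: 6/(w + 1) - 6/(w + 2)


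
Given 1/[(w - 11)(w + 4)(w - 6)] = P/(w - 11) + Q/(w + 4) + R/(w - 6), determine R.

Cover-up at w = 6: R = 1/[(6 - 11)(6 + 4)] = 1/[(-5)(10)] = -1/50


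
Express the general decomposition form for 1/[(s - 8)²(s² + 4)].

Repeated linear + quadratic: α/(s - 8) + β/(s - 8)² + (γs + δ)/(s² + 4)


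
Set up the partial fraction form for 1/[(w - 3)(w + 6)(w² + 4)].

Two linear + quadratic: α/(w - 3) + β/(w + 6) + (γw + δ)/(w² + 4)


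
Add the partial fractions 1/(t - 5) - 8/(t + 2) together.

Common denominator (t - 5)(t + 2). Numerator: 1(t + 2) - 8(t - 5) = (t + 2) - (8t - 40) = -7t + 42
Result: (-7t + 42)/[(t - 5)(t + 2)]


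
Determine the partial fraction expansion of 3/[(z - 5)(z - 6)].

3/(z - 5)(z - 6) = α/(z - 5) + β/(z - 6). α = 3/(5 - 6) = -3, β = 3/(6 - 5) = 3
Result: -3/(z - 5) + 3/(z - 6)


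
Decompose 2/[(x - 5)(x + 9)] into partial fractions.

2/(x - 5)(x + 9) = A/(x - 5) + B/(x + 9). A = 2/(5 + 9) = 1/7, B = 2/(-9 - 5) = -1/7
Result: (1/7)/(x - 5) - (1/7)/(x + 9)


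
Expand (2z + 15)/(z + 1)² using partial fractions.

(2z + 15) = A(z + 1) + B. At z = -1: B = 2·(-1) + 15 = 13. Coeff of z: A = 2
Result: 2/(z + 1) + 13/(z + 1)²


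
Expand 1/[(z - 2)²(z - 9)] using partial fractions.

Cover-up at z=9: R = 1/(9 - 2)² = 1/49. Cover-up at z=2: Q = 1/(2 - 9) = -1/7. Comparing z² coeff: P = -R = -1/49
Result: (-1/49)/(z - 2) - (1/7)/(z - 2)² + (1/49)/(z - 9)


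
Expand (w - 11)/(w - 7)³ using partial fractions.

(w - 11) = α(w - 7)² + β(w - 7) + γ. At w = 7: γ = 1·7 - 11 = -4. Coefficients: α = 0, β = 1
Result: 1/(w - 7)² - 4/(w - 7)³


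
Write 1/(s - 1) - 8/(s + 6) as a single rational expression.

Common denominator (s - 1)(s + 6). Numerator: 1(s + 6) - 8(s - 1) = (s + 6) - (8s - 8) = -7s + 14
Result: (-7s + 14)/[(s - 1)(s + 6)]


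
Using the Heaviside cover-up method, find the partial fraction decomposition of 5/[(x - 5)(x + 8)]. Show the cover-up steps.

Cover (x - 5): set x=5, get P = 5/(5 + 8) = 5/13. Cover (x + 8): set x=-8, get Q = 5/(-8 - 5) = -5/13.
Result: (5/13)/(x - 5) - (5/13)/(x + 8)


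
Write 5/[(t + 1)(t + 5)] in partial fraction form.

5/(t + 1)(t + 5) = A/(t + 1) + B/(t + 5). A = 5/(-1 + 5) = 5/4, B = 5/(-5 + 1) = -5/4
Result: (5/4)/(t + 1) - (5/4)/(t + 5)


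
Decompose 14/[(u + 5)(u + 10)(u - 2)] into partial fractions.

Using cover-up method: A = -2/5, B = 7/30, C = 1/6
Result: (-2/5)/(u + 5) + (7/30)/(u + 10) + (1/6)/(u - 2)


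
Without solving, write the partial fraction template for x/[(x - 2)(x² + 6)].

Linear + irreducible quadratic: A/(x - 2) + (Bx + C)/(x² + 6)


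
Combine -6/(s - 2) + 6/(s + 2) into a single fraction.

Common denominator (s - 2)(s + 2). Numerator: -6(s + 2) + 6(s - 2) = (-6s - 12) + (6s - 12) = -24
Result: (-24)/[(s - 2)(s + 2)]
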